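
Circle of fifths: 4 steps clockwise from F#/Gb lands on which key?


Working:
Each clockwise step on the circle of fifths moves up a perfect 5th
From F#/Gb: F#/Gb → Db → Ab → Eb → Bb
= Bb


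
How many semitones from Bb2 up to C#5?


Reasoning:
Absolute semitone position = octave×12 + chromatic position
Bb2: 2×12 + 10 = 34
C#5: 5×12 + 1 = 61
Difference = 61 - 34 = 27
= 27 semitones


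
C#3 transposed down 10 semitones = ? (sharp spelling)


Step by step:
C#3: chromatic position 1 in octave 3 → absolute = 3×12 + 1 = 37
Transpose down 10: 37 - 10 = 27
27 = 2×12 + 3 → D# in octave 2
Result = D#2


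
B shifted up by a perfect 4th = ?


Reasoning:
perfect 4th: 4 letter names, 5 semitones
Letter: B + 3 → E
Pitch: B + 5 semitones, spelled as an E → E
= E


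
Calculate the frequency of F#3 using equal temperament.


Working:
f = 440 × 2^(n/12) where n = semitones from A4
F#3: -15 semitones from A4
f = 440 × 2^(-15/12)
f = 185.00 Hz


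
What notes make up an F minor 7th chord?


Reasoning:
Minor 7th chord = root + minor 3rd + perfect 5th + minor 7th
Seventh chords stack in thirds, so the letter names are F-A-C-E
Root: F
Minor 3rd above F: Ab
Perfect 5th above F: C
Minor 7th above F: Eb
Chord = F Ab C Eb


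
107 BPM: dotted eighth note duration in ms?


Reasoning:
One quarter-note beat = 60000 / BPM = 60000 / 107 ms
Dotted eighth note = 3/4 × quarter note
Duration = 3/4 × 60000 / 107 = 45000 / 107
= 420.6 ms


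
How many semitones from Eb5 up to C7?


Step by step:
Absolute semitone position = octave×12 + chromatic position
Eb5: 5×12 + 3 = 63
C7: 7×12 + 0 = 84
Difference = 84 - 63 = 21
= 21 semitones


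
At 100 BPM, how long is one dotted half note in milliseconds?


One quarter-note beat = 60000 / BPM = 60000 / 100 ms
Dotted half note = 3 × quarter note
Duration = 3 × 60000 / 100 = 180000 / 100
= 1800.0 ms


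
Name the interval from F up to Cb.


Letter names: F → C spans 5 letter names → a 5th
Semitones: F → Cb = 6 half-steps
A 5th of 6 semitones is a diminished 5th
= diminished 5th


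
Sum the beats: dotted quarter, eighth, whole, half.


Step by step:
Beat values:
  dotted quarter = 1.5 beats
  eighth = 0.5 beats
  whole = 4 beats
  half = 2 beats
Sum = 1.5 + 0.5 + 4 + 2
= 8 beats


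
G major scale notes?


Major scale pattern: W-W-H-W-W-W-H (2-2-1-2-2-2-1 semitones)
Starting from G:
  G + 2 semitones → A
  A + 2 semitones → B
  B + 1 semitone → C
  C + 2 semitones → D
  D + 2 semitones → E
  E + 2 semitones → F#
  F# + 1 semitone → G
Scale = G A B C D E F#


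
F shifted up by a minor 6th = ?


Solution.
minor 6th: 6 letter names, 8 semitones
Letter: F + 5 → D
Pitch: F + 8 semitones, spelled as a D → Db
= Db


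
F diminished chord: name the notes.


Diminished triad = root + minor 3rd (3 semitones) + diminished 5th (6 semitones)
A triad on F stacks thirds, so the chord tones use letter names F-A-C
Root: F
Minor 3rd above F: Ab
Diminished 5th above F: Cb
Chord = F Ab Cb


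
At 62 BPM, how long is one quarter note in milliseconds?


One quarter-note beat = 60000 / BPM = 60000 / 62 ms
Duration = 60000 / 62
= 967.7 ms


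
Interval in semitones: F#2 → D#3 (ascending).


Reasoning:
Absolute semitone position = octave×12 + chromatic position
F#2: 2×12 + 6 = 30
D#3: 3×12 + 3 = 39
Difference = 39 - 30 = 9
= 9 semitones


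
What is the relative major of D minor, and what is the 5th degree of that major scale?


The relative major shares the key signature and is a minor 3rd above the minor tonic
A minor 3rd above D is F
→ relative major of D minor is F major
F major scale: F G A Bb C D E
= F major; 5th degree = C


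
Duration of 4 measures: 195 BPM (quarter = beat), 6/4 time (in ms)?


Quarter-note beat duration = 60000 / 195 ms
Beats per measure (6/4) = 6
One measure = 6 × 60000 / 195 = 360000 / 195 ms
4 measures = 4 × 360000 / 195 = 1440000 / 195
= 7384.6 ms


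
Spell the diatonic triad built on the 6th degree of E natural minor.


E natural minor scale: E F# G A B C D
Diatonic triad on degree 6 stacks scale notes 6, 1, 3: C E G
C→E = 4 semitones; C→G = 7 semitones → major triad
= C E G (major)


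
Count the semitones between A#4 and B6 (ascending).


Absolute semitone position = octave×12 + chromatic position
A#4: 4×12 + 10 = 58
B6: 6×12 + 11 = 83
Difference = 83 - 58 = 25
= 25 semitones


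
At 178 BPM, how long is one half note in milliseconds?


One quarter-note beat = 60000 / BPM = 60000 / 178 ms
Half note = 2 × quarter note
Duration = 2 × 60000 / 178 = 120000 / 178
= 674.2 ms


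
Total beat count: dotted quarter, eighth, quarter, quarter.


Step by step:
Beat values:
  dotted quarter = 1.5 beats
  eighth = 0.5 beats
  quarter = 1 beat
  quarter = 1 beat
Sum = 1.5 + 0.5 + 1 + 1
= 4 beats


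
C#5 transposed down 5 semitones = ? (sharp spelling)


Step by step:
C#5: chromatic position 1 in octave 5 → absolute = 5×12 + 1 = 61
Transpose down 5: 61 - 5 = 56
56 = 4×12 + 8 → G# in octave 4
Result = G#4


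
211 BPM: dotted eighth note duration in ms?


Let's work it out.
One quarter-note beat = 60000 / BPM = 60000 / 211 ms
Dotted eighth note = 3/4 × quarter note
Duration = 3/4 × 60000 / 211 = 45000 / 211
= 213.3 ms


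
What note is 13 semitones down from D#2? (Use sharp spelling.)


D#2: chromatic position 3 in octave 2 → absolute = 2×12 + 3 = 27
Transpose down 13: 27 - 13 = 14
14 = 1×12 + 2 → D in octave 1
Result = D1


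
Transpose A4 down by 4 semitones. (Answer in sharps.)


Working:
A4: chromatic position 9 in octave 4 → absolute = 4×12 + 9 = 57
Transpose down 4: 57 - 4 = 53
53 = 4×12 + 5 → F in octave 4
Result = F4


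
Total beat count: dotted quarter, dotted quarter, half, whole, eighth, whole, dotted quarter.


Working:
Beat values:
  dotted quarter = 1.5 beats
  dotted quarter = 1.5 beats
  half = 2 beats
  whole = 4 beats
  eighth = 0.5 beats
  whole = 4 beats
  dotted quarter = 1.5 beats
Sum = 1.5 + 1.5 + 2 + 4 + 0.5 + 4 + 1.5
= 15 beats


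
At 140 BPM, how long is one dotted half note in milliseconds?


Working:
One quarter-note beat = 60000 / BPM = 60000 / 140 ms
Dotted half note = 3 × quarter note
Duration = 3 × 60000 / 140 = 180000 / 140
= 1285.7 ms


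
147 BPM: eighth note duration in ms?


One quarter-note beat = 60000 / BPM = 60000 / 147 ms
Eighth note = 1/2 × quarter note
Duration = 1/2 × 60000 / 147 = 30000 / 147
= 204.1 ms


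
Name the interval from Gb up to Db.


Letter names: G → D spans 5 letter names → a 5th
Semitones: Gb → Db = 7 half-steps
A 5th of 7 semitones is a perfect 5th
= perfect 5th


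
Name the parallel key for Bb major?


Step by step:
Parallel keys share the same tonic but differ in mode
Bb major → parallel is Bb minor
= Bb minor


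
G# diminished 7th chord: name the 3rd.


Diminished 7th chord = root + minor 3rd + diminished 5th + diminished 7th
Seventh chords stack in thirds, so the letter names are G-B-D-F
Root: G#
Minor 3rd above G#: B
Diminished 5th above G#: D
Diminished 7th above G#: F
The 3rd = B


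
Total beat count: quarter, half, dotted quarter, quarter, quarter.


Beat values:
  quarter = 1 beat
  half = 2 beats
  dotted quarter = 1.5 beats
  quarter = 1 beat
  quarter = 1 beat
Sum = 1 + 2 + 1.5 + 1 + 1
= 6.5 beats


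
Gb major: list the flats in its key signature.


Solution.
Flat major keys: C(0), F(1), Bb(2), Eb(3), Ab(4), Db(5), Gb(6), Cb(7)
Gb major has 6 flats
Order of flats: Bb Eb Ab Db Gb Cb Fb → first 6: Bb, Eb, Ab, Db, Gb, Cb
= Bb, Eb, Ab, Db, Gb, Cb


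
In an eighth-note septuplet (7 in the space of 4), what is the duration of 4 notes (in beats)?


Working:
Septuplet: 7 notes occupy the space of 4 eighth notes
Space = 4 × 1/2 = 2 beats
Each septuplet note = 2 / 7 = 2/7 beats
4 notes = 4 × 2/7 = 8/7
= 8/7 beats


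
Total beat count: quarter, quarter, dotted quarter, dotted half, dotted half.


Reasoning:
Beat values:
  quarter = 1 beat
  quarter = 1 beat
  dotted quarter = 1.5 beats
  dotted half = 3 beats
  dotted half = 3 beats
Sum = 1 + 1 + 1.5 + 3 + 3
= 9.5 beats


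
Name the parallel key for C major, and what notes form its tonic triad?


Let's work it out.
Parallel keys share the same tonic but differ in mode
C major → parallel is C minor
Tonic triad of C minor = C Eb G
= C minor; triad = C Eb G


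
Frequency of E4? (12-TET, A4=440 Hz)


Solution.
f = 440 × 2^(n/12) where n = semitones from A4
E4: -5 semitones from A4
f = 440 × 2^(-5/12)
f = 329.63 Hz


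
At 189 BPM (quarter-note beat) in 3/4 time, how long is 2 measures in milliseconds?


Let's work it out.
Quarter-note beat duration = 60000 / 189 ms
Beats per measure (3/4) = 3
One measure = 3 × 60000 / 189 = 180000 / 189 ms
2 measures = 2 × 180000 / 189 = 360000 / 189
= 1904.8 ms


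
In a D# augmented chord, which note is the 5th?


Reasoning:
Augmented triad = root + major 3rd (4 semitones) + augmented 5th (8 semitones)
A triad on D# stacks thirds, so the chord tones use letter names D-F-A
Root: D#
Major 3rd above D#: F##
Augmented 5th above D#: A##
The 5th = A##


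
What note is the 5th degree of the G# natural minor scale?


Let's work it out.
Natural minor scale pattern: W-H-W-W-H-W-W (2-1-2-2-1-2-2 semitones)
Starting from G#:
  G# + 2 semitones → A#
  A# + 1 semitone → B
  B + 2 semitones → C#
  C# + 2 semitones → D#
  D# + 1 semitone → E
  E + 2 semitones → F#
  F# + 2 semitones → G#
Scale: G# A# B C# D# E F#
Degree 5 = D#


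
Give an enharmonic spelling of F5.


Working:
Enharmonic notes sound the same pitch but are spelled with different letter names
F and Gbb name the same pitch class
= Gbb5


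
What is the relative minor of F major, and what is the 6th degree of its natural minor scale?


Step by step:
The relative minor shares the major's key signature and starts on its 6th degree
6th degree = a major 6th above the tonic; a major 6th above F is D
→ relative minor of F major is D minor
D natural minor scale: D E F G A Bb C
= D minor; 6th degree = Bb


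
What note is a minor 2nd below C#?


Reasoning:
A 2nd spans 2 letter names, so from C we land on B
A minor 2nd = 1 semitone below C#
Spell B at that pitch: B#
= B#


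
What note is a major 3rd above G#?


A 3rd spans 3 letter names, so from G we land on B
A major 3rd = 4 semitones above G#
Spell B at that pitch: B#
= B#


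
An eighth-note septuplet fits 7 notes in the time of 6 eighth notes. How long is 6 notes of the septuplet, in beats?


Reasoning:
Septuplet: 7 notes occupy the space of 6 eighth notes
Space = 6 × 1/2 = 3 beats
Each septuplet note = 3 / 7 = 3/7 beats
6 notes = 6 × 3/7 = 18/7
= 18/7 beats


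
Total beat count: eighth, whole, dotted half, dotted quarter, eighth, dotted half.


Step by step:
Beat values:
  eighth = 0.5 beats
  whole = 4 beats
  dotted half = 3 beats
  dotted quarter = 1.5 beats
  eighth = 0.5 beats
  dotted half = 3 beats
Sum = 0.5 + 4 + 3 + 1.5 + 0.5 + 3
= 12.5 beats


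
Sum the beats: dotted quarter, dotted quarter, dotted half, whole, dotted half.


Reasoning:
Beat values:
  dotted quarter = 1.5 beats
  dotted quarter = 1.5 beats
  dotted half = 3 beats
  whole = 4 beats
  dotted half = 3 beats
Sum = 1.5 + 1.5 + 3 + 4 + 3
= 13 beats


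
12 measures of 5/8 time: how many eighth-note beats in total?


Time signature 5/8: the bottom number 8 means the eighth note gets one count
The top number 5 means 5 eighth-note beats per measure
Total = 5 × 12 measures
= 60 eighth-note beats


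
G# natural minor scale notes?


Natural minor scale pattern: W-H-W-W-H-W-W (2-1-2-2-1-2-2 semitones)
Starting from G#:
  G# + 2 semitones → A#
  A# + 1 semitone → B
  B + 2 semitones → C#
  C# + 2 semitones → D#
  D# + 1 semitone → E
  E + 2 semitones → F#
  F# + 2 semitones → G#
Scale = G# A# B C# D# E F#


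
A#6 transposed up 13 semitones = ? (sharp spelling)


Working:
A#6: chromatic position 10 in octave 6 → absolute = 6×12 + 10 = 82
Transpose up 13: 82 + 13 = 95
95 = 7×12 + 11 → B in octave 7
Result = B7


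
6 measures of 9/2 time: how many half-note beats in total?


Let's work it out.
Time signature 9/2: the bottom number 2 means the half note gets one count
The top number 9 means 9 half-note beats per measure
Total = 9 × 6 measures
= 54 half-note beats


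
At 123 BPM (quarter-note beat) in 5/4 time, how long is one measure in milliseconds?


Working:
Quarter-note beat duration = 60000 / 123 ms
Beats per measure (5/4) = 5
One measure = 5 × 60000 / 123 = 300000 / 123 ms
= 2439.0 ms


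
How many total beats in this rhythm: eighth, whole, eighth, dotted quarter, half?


Working:
Beat values:
  eighth = 0.5 beats
  whole = 4 beats
  eighth = 0.5 beats
  dotted quarter = 1.5 beats
  half = 2 beats
Sum = 0.5 + 4 + 0.5 + 1.5 + 2
= 8.5 beats


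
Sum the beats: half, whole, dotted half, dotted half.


Reasoning:
Beat values:
  half = 2 beats
  whole = 4 beats
  dotted half = 3 beats
  dotted half = 3 beats
Sum = 2 + 4 + 3 + 3
= 12 beats


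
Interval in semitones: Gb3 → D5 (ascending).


Solution.
Absolute semitone position = octave×12 + chromatic position
Gb3: 3×12 + 6 = 42
D5: 5×12 + 2 = 62
Difference = 62 - 42 = 20
= 20 semitones


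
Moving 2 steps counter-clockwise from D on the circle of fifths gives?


Each counter-clockwise step moves down a perfect 5th (= up a perfect 4th)
From D: D → G → C
= C


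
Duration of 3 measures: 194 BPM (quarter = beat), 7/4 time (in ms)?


Step by step:
Quarter-note beat duration = 60000 / 194 ms
Beats per measure (7/4) = 7
One measure = 7 × 60000 / 194 = 420000 / 194 ms
3 measures = 3 × 420000 / 194 = 1260000 / 194
= 6494.8 ms


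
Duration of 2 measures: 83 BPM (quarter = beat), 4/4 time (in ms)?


Reasoning:
Quarter-note beat duration = 60000 / 83 ms
Beats per measure (4/4) = 4
One measure = 4 × 60000 / 83 = 240000 / 83 ms
2 measures = 2 × 240000 / 83 = 480000 / 83
= 5783.1 ms


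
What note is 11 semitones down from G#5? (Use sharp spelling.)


Step by step:
G#5: chromatic position 8 in octave 5 → absolute = 5×12 + 8 = 68
Transpose down 11: 68 - 11 = 57
57 = 4×12 + 9 → A in octave 4
Result = A4


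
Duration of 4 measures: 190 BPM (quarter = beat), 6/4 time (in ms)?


Solution.
Quarter-note beat duration = 60000 / 190 ms
Beats per measure (6/4) = 6
One measure = 6 × 60000 / 190 = 360000 / 190 ms
4 measures = 4 × 360000 / 190 = 1440000 / 190
= 7578.9 ms


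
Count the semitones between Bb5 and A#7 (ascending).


Absolute semitone position = octave×12 + chromatic position
Bb5: 5×12 + 10 = 70
A#7: 7×12 + 10 = 94
Difference = 94 - 70 = 24
= 24 semitones


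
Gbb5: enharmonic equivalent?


Reasoning:
Enharmonic notes sound the same pitch but are spelled with different letter names
Gbb and F name the same pitch class
= F5


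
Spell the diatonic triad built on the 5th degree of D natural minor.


Working:
D natural minor scale: D E F G A Bb C
Diatonic triad on degree 5 stacks scale notes 5, 7, 2: A C E
A→C = 3 semitones; A→E = 7 semitones → minor triad
= A C E (minor)


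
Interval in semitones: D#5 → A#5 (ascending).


Absolute semitone position = octave×12 + chromatic position
D#5: 5×12 + 3 = 63
A#5: 5×12 + 10 = 70
Difference = 70 - 63 = 7
= 7 semitones


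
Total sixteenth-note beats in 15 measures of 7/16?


Reasoning:
Time signature 7/16: the bottom number 16 means the sixteenth note gets one count
The top number 7 means 7 sixteenth-note beats per measure
Total = 7 × 15 measures
= 105 sixteenth-note beats


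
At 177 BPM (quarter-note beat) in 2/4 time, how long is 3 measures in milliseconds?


Quarter-note beat duration = 60000 / 177 ms
Beats per measure (2/4) = 2
One measure = 2 × 60000 / 177 = 120000 / 177 ms
3 measures = 3 × 120000 / 177 = 360000 / 177
= 2033.9 ms


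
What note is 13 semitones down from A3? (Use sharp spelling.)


Let's work it out.
A3: chromatic position 9 in octave 3 → absolute = 3×12 + 9 = 45
Transpose down 13: 45 - 13 = 32
32 = 2×12 + 8 → G# in octave 2
Result = G#2


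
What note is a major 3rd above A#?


Let's work it out.
A 3rd spans 3 letter names, so from A we land on C
A major 3rd = 4 semitones above A#
Spell C at that pitch: C##
= C##


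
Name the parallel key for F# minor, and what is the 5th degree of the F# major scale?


Parallel keys share the same tonic but differ in mode
F# minor → parallel is F# major
F# major scale: F# G# A# B C# D# E#
= F# major; 5th degree = C#


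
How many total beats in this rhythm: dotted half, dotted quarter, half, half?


Let's work it out.
Beat values:
  dotted half = 3 beats
  dotted quarter = 1.5 beats
  half = 2 beats
  half = 2 beats
Sum = 3 + 1.5 + 2 + 2
= 8.5 beats


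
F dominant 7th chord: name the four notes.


Let's work it out.
Dominant 7th chord = root + major 3rd + perfect 5th + minor 7th
Seventh chords stack in thirds, so the letter names are F-A-C-E
Root: F
Major 3rd above F: A
Perfect 5th above F: C
Minor 7th above F: Eb
Chord = F A C Eb


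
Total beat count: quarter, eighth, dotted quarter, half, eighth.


Reasoning:
Beat values:
  quarter = 1 beat
  eighth = 0.5 beats
  dotted quarter = 1.5 beats
  half = 2 beats
  eighth = 0.5 beats
Sum = 1 + 0.5 + 1.5 + 2 + 0.5
= 5.5 beats


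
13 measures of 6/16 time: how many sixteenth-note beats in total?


Step by step:
Time signature 6/16: the bottom number 16 means the sixteenth note gets one count
The top number 6 means 6 sixteenth-note beats per measure
Total = 6 × 13 measures
= 78 sixteenth-note beats


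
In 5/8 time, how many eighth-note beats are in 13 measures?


Working:
Time signature 5/8: the bottom number 8 means the eighth note gets one count
The top number 5 means 5 eighth-note beats per measure
Total = 5 × 13 measures
= 65 eighth-note beats


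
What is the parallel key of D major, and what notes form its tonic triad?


Reasoning:
Parallel keys share the same tonic but differ in mode
D major → parallel is D minor
Tonic triad of D minor = D F A
= D minor; triad = D F A


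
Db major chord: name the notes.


Reasoning:
Major triad = root + major 3rd (4 semitones) + perfect 5th (7 semitones)
A triad on Db stacks thirds, so the chord tones use letter names D-F-A
Root: Db
Major 3rd above Db: F
Perfect 5th above Db: Ab
Chord = Db F Ab


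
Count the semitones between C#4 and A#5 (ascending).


Solution.
Absolute semitone position = octave×12 + chromatic position
C#4: 4×12 + 1 = 49
A#5: 5×12 + 10 = 70
Difference = 70 - 49 = 21
= 21 semitones


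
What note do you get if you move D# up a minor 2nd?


minor 2nd: 2 letter names, 1 semitones
Letter: D + 1 → E
Pitch: D# + 1 semitones, spelled as an E → E
= E


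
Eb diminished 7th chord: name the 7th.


Step by step:
Diminished 7th chord = root + minor 3rd + diminished 5th + diminished 7th
Seventh chords stack in thirds, so the letter names are E-G-B-D
Root: Eb
Minor 3rd above Eb: Gb
Diminished 5th above Eb: Bbb
Diminished 7th above Eb: Dbb
The 7th = Dbb


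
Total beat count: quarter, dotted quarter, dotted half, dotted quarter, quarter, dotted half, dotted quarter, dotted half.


Let's work it out.
Beat values:
  quarter = 1 beat
  dotted quarter = 1.5 beats
  dotted half = 3 beats
  dotted quarter = 1.5 beats
  quarter = 1 beat
  dotted half = 3 beats
  dotted quarter = 1.5 beats
  dotted half = 3 beats
Sum = 1 + 1.5 + 3 + 1.5 + 1 + 3 + 1.5 + 3
= 15.5 beats


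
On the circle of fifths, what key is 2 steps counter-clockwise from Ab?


Let's work it out.
Each counter-clockwise step moves down a perfect 5th (= up a perfect 4th)
From Ab: Ab → Db → F#/Gb
= F#/Gb


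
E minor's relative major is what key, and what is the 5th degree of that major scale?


Working:
The relative major shares the key signature and is a minor 3rd above the minor tonic
A minor 3rd above E is G
→ relative major of E minor is G major
G major scale: G A B C D E F#
= G major; 5th degree = D


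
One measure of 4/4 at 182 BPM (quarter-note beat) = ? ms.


Step by step:
Quarter-note beat duration = 60000 / 182 ms
Beats per measure (4/4) = 4
One measure = 4 × 60000 / 182 = 240000 / 182 ms
= 1318.7 ms


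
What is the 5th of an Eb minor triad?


Minor triad = root + minor 3rd (3 semitones) + perfect 5th (7 semitones)
A triad on Eb stacks thirds, so the chord tones use letter names E-G-B
Root: Eb
Minor 3rd above Eb: Gb
Perfect 5th above Eb: Bb
The 5th = Bb


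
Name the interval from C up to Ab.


Solution.
Letter names: C → A spans 6 letter names → a 6th
Semitones: C → Ab = 8 half-steps
A 6th of 8 semitones is a minor 6th
= minor 6th


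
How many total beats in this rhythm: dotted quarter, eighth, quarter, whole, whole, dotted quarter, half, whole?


Solution.
Beat values:
  dotted quarter = 1.5 beats
  eighth = 0.5 beats
  quarter = 1 beat
  whole = 4 beats
  whole = 4 beats
  dotted quarter = 1.5 beats
  half = 2 beats
  whole = 4 beats
Sum = 1.5 + 0.5 + 1 + 4 + 4 + 1.5 + 2 + 4
= 18.5 beats


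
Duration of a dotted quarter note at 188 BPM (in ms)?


Solution.
One quarter-note beat = 60000 / BPM = 60000 / 188 ms
Dotted quarter note = 3/2 × quarter note
Duration = 3/2 × 60000 / 188 = 90000 / 188
= 478.7 ms


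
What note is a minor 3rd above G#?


A 3rd spans 3 letter names, so from G we land on B
A minor 3rd = 3 semitones above G#
Spell B at that pitch: B
= B


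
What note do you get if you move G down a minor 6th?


Solution.
minor 6th: 6 letter names, 8 semitones
Letter: G - 5 → B
Pitch: G - 8 semitones, spelled as a B → B
= B


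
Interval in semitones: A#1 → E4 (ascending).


Absolute semitone position = octave×12 + chromatic position
A#1: 1×12 + 10 = 22
E4: 4×12 + 4 = 52
Difference = 52 - 22 = 30
= 30 semitones


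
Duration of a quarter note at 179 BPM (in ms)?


Let's work it out.
One quarter-note beat = 60000 / BPM = 60000 / 179 ms
Duration = 60000 / 179
= 335.2 ms


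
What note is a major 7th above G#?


Solution.
A 7th spans 7 letter names, so from G we land on F
A major 7th = 11 semitones above G#
Spell F at that pitch: F##
= F##


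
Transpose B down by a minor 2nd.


Reasoning:
minor 2nd: 2 letter names, 1 semitones
Letter: B - 1 → A
Pitch: B - 1 semitones, spelled as an A → A#
= A#


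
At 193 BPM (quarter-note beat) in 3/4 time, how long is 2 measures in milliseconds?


Solution.
Quarter-note beat duration = 60000 / 193 ms
Beats per measure (3/4) = 3
One measure = 3 × 60000 / 193 = 180000 / 193 ms
2 measures = 2 × 180000 / 193 = 360000 / 193
= 1865.3 ms


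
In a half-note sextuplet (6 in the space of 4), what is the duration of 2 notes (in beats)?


Step by step:
Sextuplet: 6 notes occupy the space of 4 half notes
Space = 4 × 2 = 8 beats
Each sextuplet note = 8 / 6 = 4/3 beats
2 notes = 2 × 4/3 = 8/3
= 8/3 beats


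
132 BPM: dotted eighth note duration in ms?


Let's work it out.
One quarter-note beat = 60000 / BPM = 60000 / 132 ms
Dotted eighth note = 3/4 × quarter note
Duration = 3/4 × 60000 / 132 = 45000 / 132
= 340.9 ms


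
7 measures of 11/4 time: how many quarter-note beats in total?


Reasoning:
Time signature 11/4: the bottom number 4 means the quarter note gets one count
The top number 11 means 11 quarter-note beats per measure
Total = 11 × 7 measures
= 77 quarter-note beats


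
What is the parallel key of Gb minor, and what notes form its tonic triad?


Let's work it out.
Parallel keys share the same tonic but differ in mode
Gb minor → parallel is Gb major
Tonic triad of Gb major = Gb Bb Db
= Gb major; triad = Gb Bb Db


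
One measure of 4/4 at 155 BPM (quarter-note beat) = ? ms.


Step by step:
Quarter-note beat duration = 60000 / 155 ms
Beats per measure (4/4) = 4
One measure = 4 × 60000 / 155 = 240000 / 155 ms
= 1548.4 ms


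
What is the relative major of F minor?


Working:
The relative major shares the key signature and is a minor 3rd above the minor tonic
A minor 3rd above F is Ab
→ relative major of F minor is Ab major
= Ab major


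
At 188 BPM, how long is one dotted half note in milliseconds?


Let's work it out.
One quarter-note beat = 60000 / BPM = 60000 / 188 ms
Dotted half note = 3 × quarter note
Duration = 3 × 60000 / 188 = 180000 / 188
= 957.4 ms


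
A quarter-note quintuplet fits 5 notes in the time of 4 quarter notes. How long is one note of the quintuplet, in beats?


Solution.
Quintuplet: 5 notes occupy the space of 4 quarter notes
Space = 4 × 1 = 4 beats
Each quintuplet note = 4 / 5 = 4/5 beats
= 4/5 beats


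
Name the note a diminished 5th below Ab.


Step by step:
A 5th spans 5 letter names, so from A we land on D
A diminished 5th = 6 semitones below Ab
Spell D at that pitch: D
= D


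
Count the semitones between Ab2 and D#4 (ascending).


Step by step:
Absolute semitone position = octave×12 + chromatic position
Ab2: 2×12 + 8 = 32
D#4: 4×12 + 3 = 51
Difference = 51 - 32 = 19
= 19 semitones


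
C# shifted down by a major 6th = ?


major 6th: 6 letter names, 9 semitones
Letter: C - 5 → E
Pitch: C# - 9 semitones, spelled as an E → E
= E


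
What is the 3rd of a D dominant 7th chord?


Dominant 7th chord = root + major 3rd + perfect 5th + minor 7th
Seventh chords stack in thirds, so the letter names are D-F-A-C
Root: D
Major 3rd above D: F#
Perfect 5th above D: A
Minor 7th above D: C
The 3rd = F#


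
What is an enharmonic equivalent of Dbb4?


Enharmonic notes sound the same pitch but are spelled with different letter names
Dbb and C name the same pitch class
= C4


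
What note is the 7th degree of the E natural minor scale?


Natural minor scale pattern: W-H-W-W-H-W-W (2-1-2-2-1-2-2 semitones)
Starting from E:
  E + 2 semitones → F#
  F# + 1 semitone → G
  G + 2 semitones → A
  A + 2 semitones → B
  B + 1 semitone → C
  C + 2 semitones → D
  D + 2 semitones → E
Scale: E F# G A B C D
Degree 7 = D


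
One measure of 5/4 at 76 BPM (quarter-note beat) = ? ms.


Let's work it out.
Quarter-note beat duration = 60000 / 76 ms
Beats per measure (5/4) = 5
One measure = 5 × 60000 / 76 = 300000 / 76 ms
= 3947.4 ms


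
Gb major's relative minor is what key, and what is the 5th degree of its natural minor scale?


Let's work it out.
The relative minor shares the major's key signature and starts on its 6th degree
6th degree = a major 6th above the tonic; a major 6th above Gb is Eb
→ relative minor of Gb major is Eb minor
Eb natural minor scale: Eb F Gb Ab Bb Cb Db
= Eb minor; 5th degree = Bb


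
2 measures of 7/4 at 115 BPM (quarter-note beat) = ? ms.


Step by step:
Quarter-note beat duration = 60000 / 115 ms
Beats per measure (7/4) = 7
One measure = 7 × 60000 / 115 = 420000 / 115 ms
2 measures = 2 × 420000 / 115 = 840000 / 115
= 7304.3 ms


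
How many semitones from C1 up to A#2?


Absolute semitone position = octave×12 + chromatic position
C1: 1×12 + 0 = 12
A#2: 2×12 + 10 = 34
Difference = 34 - 12 = 22
= 22 semitones


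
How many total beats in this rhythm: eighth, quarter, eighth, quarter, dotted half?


Beat values:
  eighth = 0.5 beats
  quarter = 1 beat
  eighth = 0.5 beats
  quarter = 1 beat
  dotted half = 3 beats
Sum = 0.5 + 1 + 0.5 + 1 + 3
= 6 beats


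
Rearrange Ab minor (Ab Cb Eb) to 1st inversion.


Let's work it out.
Root position: Ab Cb Eb
1st inversion: move root up an octave
Bass note: Cb
Notes (bottom to top) = Cb Eb Ab


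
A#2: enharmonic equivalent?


Working:
Enharmonic notes sound the same pitch but are spelled with different letter names
A# and Bb name the same pitch class
= Bb2


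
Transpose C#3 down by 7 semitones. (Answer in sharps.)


Solution.
C#3: chromatic position 1 in octave 3 → absolute = 3×12 + 1 = 37
Transpose down 7: 37 - 7 = 30
30 = 2×12 + 6 → F# in octave 2
Result = F#2


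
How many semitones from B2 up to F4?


Let's work it out.
Absolute semitone position = octave×12 + chromatic position
B2: 2×12 + 11 = 35
F4: 4×12 + 5 = 53
Difference = 53 - 35 = 18
= 18 semitones


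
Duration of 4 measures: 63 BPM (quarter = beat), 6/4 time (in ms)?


Working:
Quarter-note beat duration = 60000 / 63 ms
Beats per measure (6/4) = 6
One measure = 6 × 60000 / 63 = 360000 / 63 ms
4 measures = 4 × 360000 / 63 = 1440000 / 63
= 22857.1 ms


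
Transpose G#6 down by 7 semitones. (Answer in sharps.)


G#6: chromatic position 8 in octave 6 → absolute = 6×12 + 8 = 80
Transpose down 7: 80 - 7 = 73
73 = 6×12 + 1 → C# in octave 6
Result = C#6


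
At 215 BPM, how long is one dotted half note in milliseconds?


One quarter-note beat = 60000 / BPM = 60000 / 215 ms
Dotted half note = 3 × quarter note
Duration = 3 × 60000 / 215 = 180000 / 215
= 837.2 ms


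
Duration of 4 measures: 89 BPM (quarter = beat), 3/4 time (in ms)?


Solution.
Quarter-note beat duration = 60000 / 89 ms
Beats per measure (3/4) = 3
One measure = 3 × 60000 / 89 = 180000 / 89 ms
4 measures = 4 × 180000 / 89 = 720000 / 89
= 8089.9 ms


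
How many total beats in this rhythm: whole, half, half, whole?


Reasoning:
Beat values:
  whole = 4 beats
  half = 2 beats
  half = 2 beats
  whole = 4 beats
Sum = 4 + 2 + 2 + 4
= 12 beats


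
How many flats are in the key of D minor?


Flat minor keys: A(0), D(1), G(2), C(3), F(4), Bb(5), Eb(6), Ab(7)
D minor has 1 flat
Order of flats: Bb Eb Ab Db Gb Cb Fb → first 1: Bb
= 1 flat


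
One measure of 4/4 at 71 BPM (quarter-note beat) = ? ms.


Step by step:
Quarter-note beat duration = 60000 / 71 ms
Beats per measure (4/4) = 4
One measure = 4 × 60000 / 71 = 240000 / 71 ms
= 3380.3 ms


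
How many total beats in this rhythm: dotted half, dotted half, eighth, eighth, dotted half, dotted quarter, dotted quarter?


Beat values:
  dotted half = 3 beats
  dotted half = 3 beats
  eighth = 0.5 beats
  eighth = 0.5 beats
  dotted half = 3 beats
  dotted quarter = 1.5 beats
  dotted quarter = 1.5 beats
Sum = 3 + 3 + 0.5 + 0.5 + 3 + 1.5 + 1.5
= 13 beats


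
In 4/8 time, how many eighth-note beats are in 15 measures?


Working:
Time signature 4/8: the bottom number 8 means the eighth note gets one count
The top number 4 means 4 eighth-note beats per measure
Total = 4 × 15 measures
= 60 eighth-note beats


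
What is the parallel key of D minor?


Solution.
Parallel keys share the same tonic but differ in mode
D minor → parallel is D major
= D major


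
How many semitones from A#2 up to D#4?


Absolute semitone position = octave×12 + chromatic position
A#2: 2×12 + 10 = 34
D#4: 4×12 + 3 = 51
Difference = 51 - 34 = 17
= 17 semitones


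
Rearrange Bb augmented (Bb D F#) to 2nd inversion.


Reasoning:
Root position: Bb D F#
2nd inversion: move root and 3rd up an octave
Bass note: F#
Notes (bottom to top) = F# Bb D


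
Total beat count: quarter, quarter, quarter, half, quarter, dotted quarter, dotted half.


Step by step:
Beat values:
  quarter = 1 beat
  quarter = 1 beat
  quarter = 1 beat
  half = 2 beats
  quarter = 1 beat
  dotted quarter = 1.5 beats
  dotted half = 3 beats
Sum = 1 + 1 + 1 + 2 + 1 + 1.5 + 3
= 10.5 beats


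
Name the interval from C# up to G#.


Working:
Letter names: C → G spans 5 letter names → a 5th
Semitones: C# → G# = 7 half-steps
A 5th of 7 semitones is a perfect 5th
= perfect 5th


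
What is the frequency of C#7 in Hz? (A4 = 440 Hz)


Solution.
f = 440 × 2^(n/12) where n = semitones from A4
C#7: 28 semitones from A4
f = 440 × 2^(28/12)
f = 2217.46 Hz


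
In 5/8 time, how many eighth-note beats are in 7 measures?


Time signature 5/8: the bottom number 8 means the eighth note gets one count
The top number 5 means 5 eighth-note beats per measure
Total = 5 × 7 measures
= 35 eighth-note beats


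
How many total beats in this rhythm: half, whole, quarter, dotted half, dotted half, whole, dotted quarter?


Beat values:
  half = 2 beats
  whole = 4 beats
  quarter = 1 beat
  dotted half = 3 beats
  dotted half = 3 beats
  whole = 4 beats
  dotted quarter = 1.5 beats
Sum = 2 + 4 + 1 + 3 + 3 + 4 + 1.5
= 18.5 beats


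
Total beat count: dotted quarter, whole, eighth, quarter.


Solution.
Beat values:
  dotted quarter = 1.5 beats
  whole = 4 beats
  eighth = 0.5 beats
  quarter = 1 beat
Sum = 1.5 + 4 + 0.5 + 1
= 7 beats


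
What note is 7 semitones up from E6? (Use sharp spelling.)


Reasoning:
E6: chromatic position 4 in octave 6 → absolute = 6×12 + 4 = 76
Transpose up 7: 76 + 7 = 83
83 = 6×12 + 11 → B in octave 6
Result = B6


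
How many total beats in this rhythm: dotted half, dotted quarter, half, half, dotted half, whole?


Solution.
Beat values:
  dotted half = 3 beats
  dotted quarter = 1.5 beats
  half = 2 beats
  half = 2 beats
  dotted half = 3 beats
  whole = 4 beats
Sum = 3 + 1.5 + 2 + 2 + 3 + 4
= 15.5 beats


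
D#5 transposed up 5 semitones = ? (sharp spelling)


D#5: chromatic position 3 in octave 5 → absolute = 5×12 + 3 = 63
Transpose up 5: 63 + 5 = 68
68 = 5×12 + 8 → G# in octave 5
Result = G#5


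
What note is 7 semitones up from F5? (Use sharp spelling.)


Let's work it out.
F5: chromatic position 5 in octave 5 → absolute = 5×12 + 5 = 65
Transpose up 7: 65 + 7 = 72
72 = 6×12 + 0 → C in octave 6
Result = C6


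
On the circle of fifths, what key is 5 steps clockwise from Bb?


Let's work it out.
Each clockwise step on the circle of fifths moves up a perfect 5th
From Bb: Bb → F → C → G → D → A
= A


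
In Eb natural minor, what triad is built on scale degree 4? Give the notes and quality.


Eb natural minor scale: Eb F Gb Ab Bb Cb Db
Diatonic triad on degree 4 stacks scale notes 4, 6, 1: Ab Cb Eb
Ab→Cb = 3 semitones; Ab→Eb = 7 semitones → minor triad
= Ab Cb Eb (minor)


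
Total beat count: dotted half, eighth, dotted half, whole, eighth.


Solution.
Beat values:
  dotted half = 3 beats
  eighth = 0.5 beats
  dotted half = 3 beats
  whole = 4 beats
  eighth = 0.5 beats
Sum = 3 + 0.5 + 3 + 4 + 0.5
= 11 beats


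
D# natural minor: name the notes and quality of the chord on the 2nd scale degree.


Let's work it out.
D# natural minor scale: D# E# F# G# A# B C#
Diatonic triad on degree 2 stacks scale notes 2, 4, 6: E# G# B
E#→G# = 3 semitones; E#→B = 6 semitones → diminished triad
= E# G# B (diminished)


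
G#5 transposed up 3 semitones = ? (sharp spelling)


Step by step:
G#5: chromatic position 8 in octave 5 → absolute = 5×12 + 8 = 68
Transpose up 3: 68 + 3 = 71
71 = 5×12 + 11 → B in octave 5
Result = B5


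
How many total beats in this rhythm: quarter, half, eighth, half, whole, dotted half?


Let's work it out.
Beat values:
  quarter = 1 beat
  half = 2 beats
  eighth = 0.5 beats
  half = 2 beats
  whole = 4 beats
  dotted half = 3 beats
Sum = 1 + 2 + 0.5 + 2 + 4 + 3
= 12.5 beats


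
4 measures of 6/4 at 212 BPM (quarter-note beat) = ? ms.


Solution.
Quarter-note beat duration = 60000 / 212 ms
Beats per measure (6/4) = 6
One measure = 6 × 60000 / 212 = 360000 / 212 ms
4 measures = 4 × 360000 / 212 = 1440000 / 212
= 6792.5 ms


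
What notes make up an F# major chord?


Major triad = root + major 3rd (4 semitones) + perfect 5th (7 semitones)
A triad on F# stacks thirds, so the chord tones use letter names F-A-C
Root: F#
Major 3rd above F#: A#
Perfect 5th above F#: C#
Chord = F# A# C#


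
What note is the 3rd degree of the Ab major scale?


Major scale pattern: W-W-H-W-W-W-H (2-2-1-2-2-2-1 semitones)
Starting from Ab:
  Ab + 2 semitones → Bb
  Bb + 2 semitones → C
  C + 1 semitone → Db
  Db + 2 semitones → Eb
  Eb + 2 semitones → F
  F + 2 semitones → G
  G + 1 semitone → Ab
Scale: Ab Bb C Db Eb F G
Degree 3 = C


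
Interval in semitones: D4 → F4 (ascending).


Absolute semitone position = octave×12 + chromatic position
D4: 4×12 + 2 = 50
F4: 4×12 + 5 = 53
Difference = 53 - 50 = 3
= 3 semitones


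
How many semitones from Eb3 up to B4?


Absolute semitone position = octave×12 + chromatic position
Eb3: 3×12 + 3 = 39
B4: 4×12 + 11 = 59
Difference = 59 - 39 = 20
= 20 semitones


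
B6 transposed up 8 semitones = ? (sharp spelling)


Let's work it out.
B6: chromatic position 11 in octave 6 → absolute = 6×12 + 11 = 83
Transpose up 8: 83 + 8 = 91
91 = 7×12 + 7 → G in octave 7
Result = G7


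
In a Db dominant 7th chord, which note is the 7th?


Reasoning:
Dominant 7th chord = root + major 3rd + perfect 5th + minor 7th
Seventh chords stack in thirds, so the letter names are D-F-A-C
Root: Db
Major 3rd above Db: F
Perfect 5th above Db: Ab
Minor 7th above Db: Cb
The 7th = Cb


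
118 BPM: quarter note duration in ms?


Solution.
One quarter-note beat = 60000 / BPM = 60000 / 118 ms
Duration = 60000 / 118
= 508.5 ms


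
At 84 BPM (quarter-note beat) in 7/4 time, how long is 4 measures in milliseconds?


Quarter-note beat duration = 60000 / 84 ms
Beats per measure (7/4) = 7
One measure = 7 × 60000 / 84 = 420000 / 84 ms
4 measures = 4 × 420000 / 84 = 1680000 / 84
= 20000.0 ms


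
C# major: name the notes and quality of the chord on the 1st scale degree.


C# major scale: C# D# E# F# G# A# B#
Diatonic triad on degree 1 stacks scale notes 1, 3, 5: C# E# G#
C#→E# = 4 semitones; C#→G# = 7 semitones → major triad
= C# E# G# (major)


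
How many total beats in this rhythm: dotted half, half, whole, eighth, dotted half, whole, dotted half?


Step by step:
Beat values:
  dotted half = 3 beats
  half = 2 beats
  whole = 4 beats
  eighth = 0.5 beats
  dotted half = 3 beats
  whole = 4 beats
  dotted half = 3 beats
Sum = 3 + 2 + 4 + 0.5 + 3 + 4 + 3
= 19.5 beats


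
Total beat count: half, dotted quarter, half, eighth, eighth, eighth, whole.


Solution.
Beat values:
  half = 2 beats
  dotted quarter = 1.5 beats
  half = 2 beats
  eighth = 0.5 beats
  eighth = 0.5 beats
  eighth = 0.5 beats
  whole = 4 beats
Sum = 2 + 1.5 + 2 + 0.5 + 0.5 + 0.5 + 4
= 11 beats


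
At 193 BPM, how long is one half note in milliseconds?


Solution.
One quarter-note beat = 60000 / BPM = 60000 / 193 ms
Half note = 2 × quarter note
Duration = 2 × 60000 / 193 = 120000 / 193
= 621.8 ms


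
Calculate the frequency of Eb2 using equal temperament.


Let's work it out.
f = 440 × 2^(n/12) where n = semitones from A4
Eb2: -30 semitones from A4
f = 440 × 2^(-30/12)
f = 77.78 Hz


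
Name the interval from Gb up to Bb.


Solution.
Letter names: G → B spans 3 letter names → a 3rd
Semitones: Gb → Bb = 4 half-steps
A 3rd of 4 semitones is a major 3rd
= major 3rd


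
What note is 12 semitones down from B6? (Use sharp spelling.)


Let's work it out.
B6: chromatic position 11 in octave 6 → absolute = 6×12 + 11 = 83
Transpose down 12: 83 - 12 = 71
71 = 5×12 + 11 → B in octave 5
Result = B5


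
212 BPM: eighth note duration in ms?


Step by step:
One quarter-note beat = 60000 / BPM = 60000 / 212 ms
Eighth note = 1/2 × quarter note
Duration = 1/2 × 60000 / 212 = 30000 / 212
= 141.5 ms


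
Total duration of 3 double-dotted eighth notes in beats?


Base eighth note = 1/2 beats
Dot 1 adds half the previous value: +1/4
Dot 2 adds half the previous value: +1/8
One double-dotted eighth = 1/2 + 1/4 + 1/8 = 7/8
3 of them = 3 × 7/8 = 21/8
= 21/8 beats


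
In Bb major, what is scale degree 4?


Major scale pattern: W-W-H-W-W-W-H (2-2-1-2-2-2-1 semitones)
Starting from Bb:
  Bb + 2 semitones → C
  C + 2 semitones → D
  D + 1 semitone → Eb
  Eb + 2 semitones → F
  F + 2 semitones → G
  G + 2 semitones → A
  A + 1 semitone → Bb
Scale: Bb C D Eb F G A
Degree 4 = Eb
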